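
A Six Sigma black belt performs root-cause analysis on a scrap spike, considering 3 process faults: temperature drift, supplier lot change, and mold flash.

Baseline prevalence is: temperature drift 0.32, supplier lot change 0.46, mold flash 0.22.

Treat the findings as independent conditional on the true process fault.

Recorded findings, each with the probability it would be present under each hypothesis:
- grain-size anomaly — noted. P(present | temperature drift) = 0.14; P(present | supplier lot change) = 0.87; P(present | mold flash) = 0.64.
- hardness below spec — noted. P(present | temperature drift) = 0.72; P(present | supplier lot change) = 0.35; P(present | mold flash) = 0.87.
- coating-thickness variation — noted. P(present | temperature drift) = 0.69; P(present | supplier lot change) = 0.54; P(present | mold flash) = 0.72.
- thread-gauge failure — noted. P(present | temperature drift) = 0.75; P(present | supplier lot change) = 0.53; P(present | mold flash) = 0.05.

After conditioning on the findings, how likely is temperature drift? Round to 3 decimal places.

Multiply each prior by the joint likelihood of the evidence pattern:
  temperature drift: 0.32 × 0.14 × 0.72 × 0.69 × 0.75 = 0.016692
  supplier lot change: 0.46 × 0.87 × 0.35 × 0.54 × 0.53 = 0.040088
  mold flash: 0.22 × 0.64 × 0.87 × 0.72 × 0.05 = 0.0044099
Normalizing constant Z = 0.016692 + 0.040088 + 0.0044099 = 0.06119.
P(temperature drift | evidence) = 0.016692 / 0.06119 ≈ 0.273.

0.273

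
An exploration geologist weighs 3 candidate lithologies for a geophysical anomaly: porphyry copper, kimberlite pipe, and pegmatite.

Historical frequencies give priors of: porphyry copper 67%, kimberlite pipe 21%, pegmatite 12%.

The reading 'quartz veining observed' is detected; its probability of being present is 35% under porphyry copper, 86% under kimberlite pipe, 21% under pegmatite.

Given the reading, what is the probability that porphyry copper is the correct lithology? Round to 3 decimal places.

0.533

Multiply each prior by the likelihood of the reading:
  porphyry copper: 0.67 × 0.35 = 0.2345
  kimberlite pipe: 0.21 × 0.86 = 0.1806
  pegmatite: 0.12 × 0.21 = 0.0252
Marginal likelihood of the evidence = 0.4403.
P(porphyry copper | evidence) = 0.2345 / 0.4403 ≈ 0.533.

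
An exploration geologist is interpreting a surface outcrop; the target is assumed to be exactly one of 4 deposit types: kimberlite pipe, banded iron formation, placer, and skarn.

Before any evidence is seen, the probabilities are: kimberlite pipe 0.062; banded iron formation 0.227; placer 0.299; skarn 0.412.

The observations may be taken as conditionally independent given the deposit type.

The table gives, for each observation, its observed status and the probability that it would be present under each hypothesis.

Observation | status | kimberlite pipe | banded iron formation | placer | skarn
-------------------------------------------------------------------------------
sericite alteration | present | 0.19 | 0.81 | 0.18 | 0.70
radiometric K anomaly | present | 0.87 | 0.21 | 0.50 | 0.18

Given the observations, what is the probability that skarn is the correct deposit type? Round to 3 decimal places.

0.407

By Bayes' rule with conditional independence, the unnormalized weight for each hypothesis is prior × ∏ likelihoods:
  kimberlite pipe: 0.062 × 0.19 × 0.87 = 0.010249
  banded iron formation: 0.227 × 0.81 × 0.21 = 0.038613
  placer: 0.299 × 0.18 × 0.50 = 0.02691
  skarn: 0.412 × 0.70 × 0.18 = 0.051912
Marginal likelihood of the evidence = 0.12768.
P(skarn | evidence) = 0.051912 / 0.12768 ≈ 0.407.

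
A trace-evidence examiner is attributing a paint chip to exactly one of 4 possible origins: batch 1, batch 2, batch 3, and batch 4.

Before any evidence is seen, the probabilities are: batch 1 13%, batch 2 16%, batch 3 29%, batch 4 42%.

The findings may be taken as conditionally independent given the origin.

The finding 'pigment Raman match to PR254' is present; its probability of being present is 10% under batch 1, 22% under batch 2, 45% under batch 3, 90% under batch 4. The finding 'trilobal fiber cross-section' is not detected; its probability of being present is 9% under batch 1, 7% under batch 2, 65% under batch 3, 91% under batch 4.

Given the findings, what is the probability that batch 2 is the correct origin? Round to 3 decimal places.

0.263

By Bayes' rule with conditional independence, the unnormalized weight for each hypothesis is prior × ∏ likelihoods (using 1 − P(present | H) for each absent finding):
  batch 1: 0.13 × 0.10 × (1 − 0.09) = 0.01183
  batch 2: 0.16 × 0.22 × (1 − 0.07) = 0.032736
  batch 3: 0.29 × 0.45 × (1 − 0.65) = 0.045675
  batch 4: 0.42 × 0.90 × (1 − 0.91) = 0.03402
Normalizing constant Z = 0.01183 + 0.032736 + 0.045675 + 0.03402 = 0.12426.
P(batch 2 | evidence) = 0.032736 / 0.12426 ≈ 0.263.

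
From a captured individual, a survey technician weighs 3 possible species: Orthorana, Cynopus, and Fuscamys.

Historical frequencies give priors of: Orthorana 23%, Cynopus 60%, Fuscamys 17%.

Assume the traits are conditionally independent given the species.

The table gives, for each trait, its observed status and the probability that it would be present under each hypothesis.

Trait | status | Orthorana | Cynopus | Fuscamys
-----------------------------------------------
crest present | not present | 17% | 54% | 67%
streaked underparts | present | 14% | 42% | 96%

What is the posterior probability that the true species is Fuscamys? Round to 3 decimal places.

0.274

By Bayes' rule with conditional independence, the unnormalized weight for each hypothesis is prior × ∏ likelihoods (using 1 − P(present | H) for each absent trait):
  Orthorana: 0.23 × (1 − 0.17) × 0.14 = 0.026726
  Cynopus: 0.60 × (1 − 0.54) × 0.42 = 0.11592
  Fuscamys: 0.17 × (1 − 0.67) × 0.96 = 0.053856
Marginal likelihood of the evidence = 0.1965.
P(Fuscamys | evidence) = 0.053856 / 0.1965 ≈ 0.274.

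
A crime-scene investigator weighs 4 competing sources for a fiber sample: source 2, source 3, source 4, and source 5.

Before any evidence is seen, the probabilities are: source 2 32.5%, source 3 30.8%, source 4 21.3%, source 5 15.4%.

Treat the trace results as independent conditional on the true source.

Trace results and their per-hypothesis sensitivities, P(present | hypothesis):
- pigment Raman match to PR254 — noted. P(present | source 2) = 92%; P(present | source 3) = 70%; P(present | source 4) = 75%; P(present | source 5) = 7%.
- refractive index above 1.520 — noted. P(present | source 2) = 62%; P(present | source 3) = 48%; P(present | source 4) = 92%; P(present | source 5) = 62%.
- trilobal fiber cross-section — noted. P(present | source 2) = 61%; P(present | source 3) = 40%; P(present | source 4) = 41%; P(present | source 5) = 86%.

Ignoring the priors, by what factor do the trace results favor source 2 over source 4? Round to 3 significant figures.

1.23

Joint likelihood of the trace result pattern under each hypothesis:
  source 2: 0.92 × 0.62 × 0.61 = 0.34794
  source 4: 0.75 × 0.92 × 0.41 = 0.2829
Bayes factor = 0.34794 / 0.2829 ≈ 1.23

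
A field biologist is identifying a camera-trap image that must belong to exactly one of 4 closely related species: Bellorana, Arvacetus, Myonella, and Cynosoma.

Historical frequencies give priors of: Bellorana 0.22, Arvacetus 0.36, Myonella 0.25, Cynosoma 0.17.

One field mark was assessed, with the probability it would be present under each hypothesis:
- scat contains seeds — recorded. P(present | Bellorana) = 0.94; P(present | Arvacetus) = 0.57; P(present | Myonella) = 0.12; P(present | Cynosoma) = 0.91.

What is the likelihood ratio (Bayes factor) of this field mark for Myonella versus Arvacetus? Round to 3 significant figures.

The Bayes factor is the ratio of the two likelihoods.
  Myonella: 0.12
  Arvacetus: 0.57
Bayes factor = 0.12 / 0.57 ≈ 0.211

0.211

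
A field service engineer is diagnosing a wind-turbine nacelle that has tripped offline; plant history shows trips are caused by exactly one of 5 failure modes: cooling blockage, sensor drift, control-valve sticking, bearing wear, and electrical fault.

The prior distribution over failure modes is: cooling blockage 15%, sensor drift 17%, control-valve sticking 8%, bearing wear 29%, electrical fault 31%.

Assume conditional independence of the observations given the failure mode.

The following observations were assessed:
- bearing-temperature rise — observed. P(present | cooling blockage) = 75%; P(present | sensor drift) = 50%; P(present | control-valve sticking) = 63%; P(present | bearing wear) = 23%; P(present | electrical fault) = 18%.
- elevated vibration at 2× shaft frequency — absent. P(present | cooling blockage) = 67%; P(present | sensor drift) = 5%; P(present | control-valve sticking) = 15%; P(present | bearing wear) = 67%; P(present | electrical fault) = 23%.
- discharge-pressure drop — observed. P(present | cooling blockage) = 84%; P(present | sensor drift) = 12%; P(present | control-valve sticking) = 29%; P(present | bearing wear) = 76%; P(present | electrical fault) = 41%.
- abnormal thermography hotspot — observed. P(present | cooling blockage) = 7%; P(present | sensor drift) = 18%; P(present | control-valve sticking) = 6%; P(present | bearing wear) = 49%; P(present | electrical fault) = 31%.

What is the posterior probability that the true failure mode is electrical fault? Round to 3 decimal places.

By Bayes' rule with conditional independence, the unnormalized weight for each hypothesis is prior × ∏ likelihoods (using 1 − P(present | H) for each absent observation):
  cooling blockage: 0.15 × 0.75 × (1 − 0.67) × 0.84 × 0.07 = 0.0021829
  sensor drift: 0.17 × 0.50 × (1 − 0.05) × 0.12 × 0.18 = 0.0017442
  control-valve sticking: 0.08 × 0.63 × (1 − 0.15) × 0.29 × 0.06 = 0.00074542
  bearing wear: 0.29 × 0.23 × (1 − 0.67) × 0.76 × 0.49 = 0.0081969
  electrical fault: 0.31 × 0.18 × (1 − 0.23) × 0.41 × 0.31 = 0.005461
Normalizing constant Z = 0.0021829 + 0.0017442 + 0.00074542 + 0.0081969 + 0.005461 = 0.01833.
P(electrical fault | evidence) = 0.005461 / 0.01833 ≈ 0.298.

0.298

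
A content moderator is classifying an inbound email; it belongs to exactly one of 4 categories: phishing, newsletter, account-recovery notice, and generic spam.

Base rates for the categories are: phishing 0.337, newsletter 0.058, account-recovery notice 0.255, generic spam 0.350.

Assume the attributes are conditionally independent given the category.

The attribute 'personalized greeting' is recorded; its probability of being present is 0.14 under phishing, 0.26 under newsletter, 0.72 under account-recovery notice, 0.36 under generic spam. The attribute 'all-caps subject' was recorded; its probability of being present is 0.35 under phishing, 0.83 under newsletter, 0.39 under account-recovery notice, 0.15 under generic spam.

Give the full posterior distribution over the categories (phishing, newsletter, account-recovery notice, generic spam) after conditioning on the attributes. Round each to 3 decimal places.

By Bayes' rule with conditional independence, the unnormalized weight for each hypothesis is prior × ∏ likelihoods:
  phishing: 0.337 × 0.14 × 0.35 = 0.016513
  newsletter: 0.058 × 0.26 × 0.83 = 0.012516
  account-recovery notice: 0.255 × 0.72 × 0.39 = 0.071604
  generic spam: 0.350 × 0.36 × 0.15 = 0.0189
Normalizing constant Z = 0.016513 + 0.012516 + 0.071604 + 0.0189 = 0.11953.
P(phishing | evidence) = 0.016513 / 0.11953 ≈ 0.138
P(newsletter | evidence) = 0.012516 / 0.11953 ≈ 0.105
P(account-recovery notice | evidence) = 0.071604 / 0.11953 ≈ 0.599
P(generic spam | evidence) = 0.0189 / 0.11953 ≈ 0.158

0.138, 0.105, 0.599, 0.158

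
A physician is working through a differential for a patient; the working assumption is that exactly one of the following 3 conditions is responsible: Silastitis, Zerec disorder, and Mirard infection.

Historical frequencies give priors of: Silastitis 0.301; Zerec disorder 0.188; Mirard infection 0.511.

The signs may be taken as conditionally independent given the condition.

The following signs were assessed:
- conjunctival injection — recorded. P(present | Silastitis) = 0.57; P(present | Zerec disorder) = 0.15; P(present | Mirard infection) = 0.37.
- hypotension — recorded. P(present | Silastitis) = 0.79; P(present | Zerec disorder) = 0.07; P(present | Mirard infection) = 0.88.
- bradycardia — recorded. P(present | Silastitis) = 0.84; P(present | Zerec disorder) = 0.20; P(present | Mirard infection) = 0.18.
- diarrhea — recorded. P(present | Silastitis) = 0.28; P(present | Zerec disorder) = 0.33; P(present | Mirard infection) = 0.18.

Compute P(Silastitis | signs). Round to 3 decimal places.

0.852

For each hypothesis, the unnormalized posterior weight is prior × product of the sign likelihoods:
  Silastitis: 0.301 × 0.57 × 0.79 × 0.84 × 0.28 = 0.031879
  Zerec disorder: 0.188 × 0.15 × 0.07 × 0.20 × 0.33 = 0.00013028
  Mirard infection: 0.511 × 0.37 × 0.88 × 0.18 × 0.18 = 0.0053908
Normalizing constant Z = 0.031879 + 0.00013028 + 0.0053908 = 0.0374.
P(Silastitis | evidence) = 0.031879 / 0.0374 ≈ 0.852.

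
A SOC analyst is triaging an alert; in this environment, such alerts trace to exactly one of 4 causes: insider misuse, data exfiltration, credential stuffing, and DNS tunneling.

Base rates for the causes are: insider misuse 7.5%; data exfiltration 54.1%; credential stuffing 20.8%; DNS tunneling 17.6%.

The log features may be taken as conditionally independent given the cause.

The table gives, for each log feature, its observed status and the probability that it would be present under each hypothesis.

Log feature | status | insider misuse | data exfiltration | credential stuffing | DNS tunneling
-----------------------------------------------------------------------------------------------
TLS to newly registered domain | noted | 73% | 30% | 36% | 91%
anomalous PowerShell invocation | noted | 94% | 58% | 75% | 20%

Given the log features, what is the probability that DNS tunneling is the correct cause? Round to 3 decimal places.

For each hypothesis, the unnormalized posterior weight is prior × product of the log feature likelihoods:
  insider misuse: 0.075 × 0.73 × 0.94 = 0.051465
  data exfiltration: 0.541 × 0.30 × 0.58 = 0.094134
  credential stuffing: 0.208 × 0.36 × 0.75 = 0.05616
  DNS tunneling: 0.176 × 0.91 × 0.20 = 0.032032
The unnormalized weights sum to 0.23379.
P(DNS tunneling | evidence) = 0.032032 / 0.23379 ≈ 0.137.

0.137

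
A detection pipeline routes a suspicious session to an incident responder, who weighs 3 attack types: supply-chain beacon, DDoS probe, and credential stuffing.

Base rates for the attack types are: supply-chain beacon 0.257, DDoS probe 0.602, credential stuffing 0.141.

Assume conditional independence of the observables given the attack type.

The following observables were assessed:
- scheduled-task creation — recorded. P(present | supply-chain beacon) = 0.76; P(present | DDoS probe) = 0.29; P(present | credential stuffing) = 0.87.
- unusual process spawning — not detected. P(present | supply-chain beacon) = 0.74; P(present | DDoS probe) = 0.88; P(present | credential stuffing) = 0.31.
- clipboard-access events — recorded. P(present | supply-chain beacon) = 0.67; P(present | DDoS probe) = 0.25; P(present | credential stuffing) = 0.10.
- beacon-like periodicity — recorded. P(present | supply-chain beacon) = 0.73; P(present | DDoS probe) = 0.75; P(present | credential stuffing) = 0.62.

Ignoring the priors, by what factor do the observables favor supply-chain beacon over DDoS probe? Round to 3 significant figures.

14.8

Take the product of per-observable likelihoods under each hypothesis (using 1 − P(present | H) for each absent observable), then divide.
  supply-chain beacon: 0.76 × (1 − 0.74) × 0.67 × 0.73 = 0.096646
  DDoS probe: 0.29 × (1 − 0.88) × 0.25 × 0.75 = 0.006525
Bayes factor = 0.096646 / 0.006525 ≈ 14.8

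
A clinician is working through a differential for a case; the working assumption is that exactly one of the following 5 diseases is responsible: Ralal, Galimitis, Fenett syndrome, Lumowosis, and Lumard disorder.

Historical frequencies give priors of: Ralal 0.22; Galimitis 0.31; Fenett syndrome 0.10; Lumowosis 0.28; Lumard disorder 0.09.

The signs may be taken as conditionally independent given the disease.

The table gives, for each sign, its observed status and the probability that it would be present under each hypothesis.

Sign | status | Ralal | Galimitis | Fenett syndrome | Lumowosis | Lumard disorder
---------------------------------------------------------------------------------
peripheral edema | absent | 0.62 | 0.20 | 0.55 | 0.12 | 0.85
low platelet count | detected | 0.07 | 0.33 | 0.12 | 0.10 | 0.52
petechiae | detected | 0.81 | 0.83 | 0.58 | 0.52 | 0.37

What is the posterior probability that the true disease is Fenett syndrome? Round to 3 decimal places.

0.034

By Bayes' rule with conditional independence, the unnormalized weight for each hypothesis is prior × ∏ likelihoods (using 1 − P(present | H) for each absent sign):
  Ralal: 0.22 × (1 − 0.62) × 0.07 × 0.81 = 0.0047401
  Galimitis: 0.31 × (1 − 0.20) × 0.33 × 0.83 = 0.067927
  Fenett syndrome: 0.10 × (1 − 0.55) × 0.12 × 0.58 = 0.003132
  Lumowosis: 0.28 × (1 − 0.12) × 0.10 × 0.52 = 0.012813
  Lumard disorder: 0.09 × (1 − 0.85) × 0.52 × 0.37 = 0.0025974
The unnormalized weights sum to 0.09121.
P(Fenett syndrome | evidence) = 0.003132 / 0.09121 ≈ 0.034.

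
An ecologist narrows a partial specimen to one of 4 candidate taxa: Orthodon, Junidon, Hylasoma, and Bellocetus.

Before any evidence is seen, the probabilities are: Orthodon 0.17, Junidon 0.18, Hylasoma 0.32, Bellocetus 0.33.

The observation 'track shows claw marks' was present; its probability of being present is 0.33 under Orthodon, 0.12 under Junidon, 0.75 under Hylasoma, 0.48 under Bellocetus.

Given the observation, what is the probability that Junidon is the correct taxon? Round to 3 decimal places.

0.045

By Bayes' rule, the unnormalized weight for each hypothesis is prior × likelihood:
  Orthodon: 0.17 × 0.33 = 0.0561
  Junidon: 0.18 × 0.12 = 0.0216
  Hylasoma: 0.32 × 0.75 = 0.24
  Bellocetus: 0.33 × 0.48 = 0.1584
Marginal likelihood of the evidence = 0.4761.
P(Junidon | evidence) = 0.0216 / 0.4761 ≈ 0.045.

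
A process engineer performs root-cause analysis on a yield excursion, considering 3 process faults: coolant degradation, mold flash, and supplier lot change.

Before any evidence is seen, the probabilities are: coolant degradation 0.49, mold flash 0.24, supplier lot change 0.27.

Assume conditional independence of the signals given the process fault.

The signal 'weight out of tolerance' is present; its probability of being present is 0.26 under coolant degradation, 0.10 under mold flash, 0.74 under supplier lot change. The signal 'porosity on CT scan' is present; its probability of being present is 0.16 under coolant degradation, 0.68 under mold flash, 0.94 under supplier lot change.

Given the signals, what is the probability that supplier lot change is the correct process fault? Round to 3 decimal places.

0.837

For each hypothesis, the unnormalized posterior weight is prior × product of the signal likelihoods:
  coolant degradation: 0.49 × 0.26 × 0.16 = 0.020384
  mold flash: 0.24 × 0.10 × 0.68 = 0.01632
  supplier lot change: 0.27 × 0.74 × 0.94 = 0.18781
Marginal likelihood of the evidence = 0.22452.
P(supplier lot change | evidence) = 0.18781 / 0.22452 ≈ 0.837.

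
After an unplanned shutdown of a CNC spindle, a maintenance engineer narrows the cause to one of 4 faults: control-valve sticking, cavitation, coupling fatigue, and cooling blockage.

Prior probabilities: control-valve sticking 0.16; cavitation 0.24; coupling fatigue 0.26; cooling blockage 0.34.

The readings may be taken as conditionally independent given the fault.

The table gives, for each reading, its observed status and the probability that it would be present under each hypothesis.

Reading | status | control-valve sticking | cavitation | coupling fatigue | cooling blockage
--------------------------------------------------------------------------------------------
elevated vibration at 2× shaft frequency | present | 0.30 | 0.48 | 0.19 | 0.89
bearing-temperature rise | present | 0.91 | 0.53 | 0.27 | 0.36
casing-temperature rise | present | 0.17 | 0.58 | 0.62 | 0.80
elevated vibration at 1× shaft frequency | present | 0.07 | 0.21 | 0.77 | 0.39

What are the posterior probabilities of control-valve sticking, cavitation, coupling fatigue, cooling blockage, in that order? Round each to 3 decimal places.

0.011, 0.154, 0.132, 0.704

For each hypothesis, the unnormalized posterior weight is prior × product of the reading likelihoods:
  control-valve sticking: 0.16 × 0.30 × 0.91 × 0.17 × 0.07 = 0.00051979
  cavitation: 0.24 × 0.48 × 0.53 × 0.58 × 0.21 = 0.0074366
  coupling fatigue: 0.26 × 0.19 × 0.27 × 0.62 × 0.77 = 0.0063676
  cooling blockage: 0.34 × 0.89 × 0.36 × 0.80 × 0.39 = 0.033988
Marginal likelihood of the evidence = 0.048312.
P(control-valve sticking | evidence) = 0.00051979 / 0.048312 ≈ 0.011
P(cavitation | evidence) = 0.0074366 / 0.048312 ≈ 0.154
P(coupling fatigue | evidence) = 0.0063676 / 0.048312 ≈ 0.132
P(cooling blockage | evidence) = 0.033988 / 0.048312 ≈ 0.704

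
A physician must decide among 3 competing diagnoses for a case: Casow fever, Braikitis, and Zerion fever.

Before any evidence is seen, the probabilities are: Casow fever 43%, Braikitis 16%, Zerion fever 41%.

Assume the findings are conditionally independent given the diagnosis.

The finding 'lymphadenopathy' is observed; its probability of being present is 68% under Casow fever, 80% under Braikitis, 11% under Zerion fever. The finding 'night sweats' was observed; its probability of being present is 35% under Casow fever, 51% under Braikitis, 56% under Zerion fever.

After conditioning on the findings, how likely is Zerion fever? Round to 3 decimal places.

0.131

Multiply each prior by the joint likelihood of the evidence pattern:
  Casow fever: 0.43 × 0.68 × 0.35 = 0.10234
  Braikitis: 0.16 × 0.80 × 0.51 = 0.06528
  Zerion fever: 0.41 × 0.11 × 0.56 = 0.025256
Marginal likelihood of the evidence = 0.19288.
P(Zerion fever | evidence) = 0.025256 / 0.19288 ≈ 0.131.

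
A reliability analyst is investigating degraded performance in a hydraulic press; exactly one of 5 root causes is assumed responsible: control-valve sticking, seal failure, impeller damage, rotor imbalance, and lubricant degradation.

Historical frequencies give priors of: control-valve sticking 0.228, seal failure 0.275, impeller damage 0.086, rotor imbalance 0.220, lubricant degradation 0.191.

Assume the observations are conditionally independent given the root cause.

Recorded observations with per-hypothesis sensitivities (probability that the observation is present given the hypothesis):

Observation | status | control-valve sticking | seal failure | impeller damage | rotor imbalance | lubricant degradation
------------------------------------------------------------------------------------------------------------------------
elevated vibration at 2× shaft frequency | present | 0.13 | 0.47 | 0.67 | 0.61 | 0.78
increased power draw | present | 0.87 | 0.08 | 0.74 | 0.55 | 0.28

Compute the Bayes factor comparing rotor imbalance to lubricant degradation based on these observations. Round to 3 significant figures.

Take the product of per-observation likelihoods under each hypothesis, then divide.
  rotor imbalance: 0.61 × 0.55 = 0.3355
  lubricant degradation: 0.78 × 0.28 = 0.2184
Bayes factor = 0.3355 / 0.2184 ≈ 1.54

1.54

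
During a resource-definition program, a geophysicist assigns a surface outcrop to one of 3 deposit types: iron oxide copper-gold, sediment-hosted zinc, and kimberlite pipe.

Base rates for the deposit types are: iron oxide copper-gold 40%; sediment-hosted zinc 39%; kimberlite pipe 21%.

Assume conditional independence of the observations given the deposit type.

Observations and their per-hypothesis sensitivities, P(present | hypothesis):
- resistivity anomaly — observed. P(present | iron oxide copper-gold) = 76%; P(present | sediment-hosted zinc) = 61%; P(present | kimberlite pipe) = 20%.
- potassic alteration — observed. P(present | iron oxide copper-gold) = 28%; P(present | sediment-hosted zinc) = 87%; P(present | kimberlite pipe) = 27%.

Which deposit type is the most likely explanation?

sediment-hosted zinc

By Bayes' rule with conditional independence, the unnormalized weight for each hypothesis is prior × ∏ likelihoods:
  iron oxide copper-gold: 0.40 × 0.76 × 0.28 = 0.08512
  sediment-hosted zinc: 0.39 × 0.61 × 0.87 = 0.20697
  kimberlite pipe: 0.21 × 0.20 × 0.27 = 0.01134
Normalizing constant Z = 0.08512 + 0.20697 + 0.01134 = 0.30343.
P(iron oxide copper-gold | evidence) ≈ 0.08512 / 0.30343 ≈ 0.281
P(sediment-hosted zinc | evidence) ≈ 0.20697 / 0.30343 ≈ 0.682
P(kimberlite pipe | evidence) ≈ 0.01134 / 0.30343 ≈ 0.037
The largest is 0.682, so sediment-hosted zinc is most probable.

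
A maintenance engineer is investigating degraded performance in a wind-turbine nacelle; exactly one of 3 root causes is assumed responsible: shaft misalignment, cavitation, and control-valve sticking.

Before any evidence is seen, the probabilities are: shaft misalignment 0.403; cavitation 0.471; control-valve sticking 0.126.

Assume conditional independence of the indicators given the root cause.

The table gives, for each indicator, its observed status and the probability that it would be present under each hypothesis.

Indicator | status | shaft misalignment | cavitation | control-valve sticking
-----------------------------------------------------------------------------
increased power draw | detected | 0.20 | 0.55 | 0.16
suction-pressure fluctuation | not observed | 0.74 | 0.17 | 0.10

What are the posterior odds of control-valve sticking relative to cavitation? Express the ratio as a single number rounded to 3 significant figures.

Posterior odds equal prior odds times the likelihood ratio; only the two competing hypotheses matter (using 1 − P(present | H) for each absent indicator).
  control-valve sticking: 0.126 × 0.16 × (1 − 0.10) = 0.018144
  cavitation: 0.471 × 0.55 × (1 − 0.17) = 0.21501
Posterior odds = 0.018144 / 0.21501 ≈ 0.0844.

0.0844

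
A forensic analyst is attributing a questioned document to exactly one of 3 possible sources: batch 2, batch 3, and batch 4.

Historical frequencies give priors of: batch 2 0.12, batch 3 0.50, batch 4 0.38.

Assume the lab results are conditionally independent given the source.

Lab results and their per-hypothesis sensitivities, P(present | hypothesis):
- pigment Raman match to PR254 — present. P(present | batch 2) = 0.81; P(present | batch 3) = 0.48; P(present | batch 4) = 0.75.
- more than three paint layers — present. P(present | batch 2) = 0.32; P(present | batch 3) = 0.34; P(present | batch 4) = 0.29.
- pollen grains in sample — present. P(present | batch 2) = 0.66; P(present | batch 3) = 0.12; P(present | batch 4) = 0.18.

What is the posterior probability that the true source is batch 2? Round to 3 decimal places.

0.454

Multiply each prior by the joint likelihood of the lab result pattern:
  batch 2: 0.12 × 0.81 × 0.32 × 0.66 = 0.020529
  batch 3: 0.50 × 0.48 × 0.34 × 0.12 = 0.009792
  batch 4: 0.38 × 0.75 × 0.29 × 0.18 = 0.014877
The unnormalized weights sum to 0.045198.
P(batch 2 | evidence) = 0.020529 / 0.045198 ≈ 0.454.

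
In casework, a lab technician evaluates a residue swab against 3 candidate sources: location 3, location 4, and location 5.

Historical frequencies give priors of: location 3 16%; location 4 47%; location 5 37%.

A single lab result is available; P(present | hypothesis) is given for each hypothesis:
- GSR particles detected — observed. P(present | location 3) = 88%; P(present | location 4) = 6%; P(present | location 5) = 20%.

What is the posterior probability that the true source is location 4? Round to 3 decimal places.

0.116

For each hypothesis, the unnormalized posterior weight is prior × likelihood:
  location 3: 0.16 × 0.88 = 0.1408
  location 4: 0.47 × 0.06 = 0.0282
  location 5: 0.37 × 0.20 = 0.074
The unnormalized weights sum to 0.243.
P(location 4 | evidence) = 0.0282 / 0.243 ≈ 0.116.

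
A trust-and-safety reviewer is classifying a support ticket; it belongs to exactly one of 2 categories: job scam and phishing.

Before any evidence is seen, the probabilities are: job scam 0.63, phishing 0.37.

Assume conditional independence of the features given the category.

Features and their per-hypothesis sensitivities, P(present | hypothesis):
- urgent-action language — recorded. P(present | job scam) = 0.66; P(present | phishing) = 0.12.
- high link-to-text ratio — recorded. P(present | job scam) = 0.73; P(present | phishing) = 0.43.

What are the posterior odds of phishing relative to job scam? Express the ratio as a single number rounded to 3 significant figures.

Unnormalized posterior weight (prior times the feature likelihoods) for each of the two hypotheses:
  phishing: 0.37 × 0.12 × 0.43 = 0.019092
  job scam: 0.63 × 0.66 × 0.73 = 0.30353
Odds(phishing : job scam) = 0.019092 / 0.30353 ≈ 0.0629.

0.0629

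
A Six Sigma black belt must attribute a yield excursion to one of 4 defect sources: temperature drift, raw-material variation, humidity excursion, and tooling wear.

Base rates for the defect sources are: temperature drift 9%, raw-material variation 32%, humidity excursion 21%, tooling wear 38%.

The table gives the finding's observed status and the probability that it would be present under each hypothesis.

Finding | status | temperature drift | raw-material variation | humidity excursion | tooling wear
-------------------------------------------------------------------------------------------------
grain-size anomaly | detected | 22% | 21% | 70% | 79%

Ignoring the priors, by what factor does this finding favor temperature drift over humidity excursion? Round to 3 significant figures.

The Bayes factor is the ratio of the two likelihoods.
  temperature drift: 0.22
  humidity excursion: 0.7
Bayes factor = 0.22 / 0.7 ≈ 0.314

0.314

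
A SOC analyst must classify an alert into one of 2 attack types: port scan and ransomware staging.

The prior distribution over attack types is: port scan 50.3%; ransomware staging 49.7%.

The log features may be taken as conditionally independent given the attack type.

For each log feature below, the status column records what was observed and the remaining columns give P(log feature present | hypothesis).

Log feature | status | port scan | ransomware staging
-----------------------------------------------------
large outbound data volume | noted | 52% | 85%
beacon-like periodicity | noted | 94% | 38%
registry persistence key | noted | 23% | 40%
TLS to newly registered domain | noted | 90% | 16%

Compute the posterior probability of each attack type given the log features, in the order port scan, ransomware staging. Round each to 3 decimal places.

Multiply each prior by the joint likelihood of the log feature pattern:
  port scan: 0.503 × 0.52 × 0.94 × 0.23 × 0.90 = 0.050894
  ransomware staging: 0.497 × 0.85 × 0.38 × 0.40 × 0.16 = 0.010274
The unnormalized weights sum to 0.061168.
P(port scan | evidence) = 0.050894 / 0.061168 ≈ 0.832
P(ransomware staging | evidence) = 0.010274 / 0.061168 ≈ 0.168

0.832, 0.168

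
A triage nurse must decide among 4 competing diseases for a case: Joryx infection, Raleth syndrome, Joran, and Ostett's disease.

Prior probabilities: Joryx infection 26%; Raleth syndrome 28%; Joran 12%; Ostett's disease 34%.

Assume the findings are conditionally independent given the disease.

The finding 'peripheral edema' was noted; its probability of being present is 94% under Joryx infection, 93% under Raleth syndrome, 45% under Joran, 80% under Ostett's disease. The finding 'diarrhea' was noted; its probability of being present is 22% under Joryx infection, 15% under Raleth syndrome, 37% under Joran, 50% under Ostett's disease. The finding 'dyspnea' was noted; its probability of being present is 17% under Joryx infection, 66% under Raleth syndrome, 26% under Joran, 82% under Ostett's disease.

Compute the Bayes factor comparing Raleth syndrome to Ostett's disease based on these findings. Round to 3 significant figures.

Take the product of per-finding likelihoods under each hypothesis, then divide.
  Raleth syndrome: 0.93 × 0.15 × 0.66 = 0.09207
  Ostett's disease: 0.80 × 0.50 × 0.82 = 0.328
Bayes factor = 0.09207 / 0.328 ≈ 0.281

0.281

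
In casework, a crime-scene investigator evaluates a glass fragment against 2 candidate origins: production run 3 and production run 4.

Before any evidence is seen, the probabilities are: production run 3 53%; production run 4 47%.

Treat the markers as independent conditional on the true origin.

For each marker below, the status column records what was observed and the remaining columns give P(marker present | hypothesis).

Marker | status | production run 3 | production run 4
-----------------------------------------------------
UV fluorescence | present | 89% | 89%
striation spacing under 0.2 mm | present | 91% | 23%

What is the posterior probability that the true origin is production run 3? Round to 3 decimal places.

For each hypothesis, the unnormalized posterior weight is prior × product of the marker likelihoods:
  production run 3: 0.53 × 0.89 × 0.91 = 0.42925
  production run 4: 0.47 × 0.89 × 0.23 = 0.096209
Normalizing constant Z = 0.42925 + 0.096209 = 0.52546.
P(production run 3 | evidence) = 0.42925 / 0.52546 ≈ 0.817.

0.817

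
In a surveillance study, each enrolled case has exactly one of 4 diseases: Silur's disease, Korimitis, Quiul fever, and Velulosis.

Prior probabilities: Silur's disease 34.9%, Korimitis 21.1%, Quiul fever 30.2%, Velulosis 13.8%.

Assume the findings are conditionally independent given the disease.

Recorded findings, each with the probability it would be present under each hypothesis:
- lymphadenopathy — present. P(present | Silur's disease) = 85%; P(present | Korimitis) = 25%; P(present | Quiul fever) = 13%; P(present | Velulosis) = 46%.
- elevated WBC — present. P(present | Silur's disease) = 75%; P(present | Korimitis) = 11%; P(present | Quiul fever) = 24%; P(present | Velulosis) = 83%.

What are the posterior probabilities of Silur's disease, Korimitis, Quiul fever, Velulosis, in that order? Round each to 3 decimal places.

By Bayes' rule with conditional independence, the unnormalized weight for each hypothesis is prior × ∏ likelihoods:
  Silur's disease: 0.349 × 0.85 × 0.75 = 0.22249
  Korimitis: 0.211 × 0.25 × 0.11 = 0.0058025
  Quiul fever: 0.302 × 0.13 × 0.24 = 0.0094224
  Velulosis: 0.138 × 0.46 × 0.83 = 0.052688
The unnormalized weights sum to 0.2904.
P(Silur's disease | evidence) = 0.22249 / 0.2904 ≈ 0.766
P(Korimitis | evidence) = 0.0058025 / 0.2904 ≈ 0.020
P(Quiul fever | evidence) = 0.0094224 / 0.2904 ≈ 0.032
P(Velulosis | evidence) = 0.052688 / 0.2904 ≈ 0.181

0.766, 0.020, 0.032, 0.181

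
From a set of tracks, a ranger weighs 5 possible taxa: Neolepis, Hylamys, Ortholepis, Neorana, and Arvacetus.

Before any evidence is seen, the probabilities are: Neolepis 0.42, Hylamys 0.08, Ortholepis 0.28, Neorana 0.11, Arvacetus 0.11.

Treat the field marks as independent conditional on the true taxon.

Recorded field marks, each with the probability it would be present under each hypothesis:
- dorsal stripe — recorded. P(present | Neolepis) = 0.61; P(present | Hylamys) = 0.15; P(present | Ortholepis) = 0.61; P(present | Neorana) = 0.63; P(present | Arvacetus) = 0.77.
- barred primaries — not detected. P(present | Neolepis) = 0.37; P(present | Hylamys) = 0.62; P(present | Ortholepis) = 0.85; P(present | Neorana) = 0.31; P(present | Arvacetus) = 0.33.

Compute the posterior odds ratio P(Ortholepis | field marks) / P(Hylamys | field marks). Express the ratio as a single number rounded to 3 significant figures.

5.62

The normalizing constant cancels in an odds ratio, so compute prior × likelihood for the two hypotheses only (using 1 − P(present | H) for each absent field mark):
  Ortholepis: 0.28 × 0.61 × (1 − 0.85) = 0.02562
  Hylamys: 0.08 × 0.15 × (1 − 0.62) = 0.00456
Posterior odds = 0.02562 / 0.00456 ≈ 5.62.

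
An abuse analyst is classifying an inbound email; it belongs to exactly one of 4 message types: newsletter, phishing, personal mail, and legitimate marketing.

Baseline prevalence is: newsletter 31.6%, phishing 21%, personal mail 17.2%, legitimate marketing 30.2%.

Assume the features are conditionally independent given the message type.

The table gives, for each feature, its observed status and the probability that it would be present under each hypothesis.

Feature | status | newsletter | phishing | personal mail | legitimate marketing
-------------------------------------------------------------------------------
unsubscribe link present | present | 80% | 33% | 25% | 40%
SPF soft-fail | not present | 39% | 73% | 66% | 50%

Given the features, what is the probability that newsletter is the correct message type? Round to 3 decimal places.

0.622

For each hypothesis, the unnormalized posterior weight is prior × product of the feature likelihoods (using 1 − P(present | H) for each absent feature):
  newsletter: 0.316 × 0.80 × (1 − 0.39) = 0.15421
  phishing: 0.210 × 0.33 × (1 − 0.73) = 0.018711
  personal mail: 0.172 × 0.25 × (1 − 0.66) = 0.01462
  legitimate marketing: 0.302 × 0.40 × (1 − 0.50) = 0.0604
Marginal likelihood of the evidence = 0.24794.
P(newsletter | evidence) = 0.15421 / 0.24794 ≈ 0.622.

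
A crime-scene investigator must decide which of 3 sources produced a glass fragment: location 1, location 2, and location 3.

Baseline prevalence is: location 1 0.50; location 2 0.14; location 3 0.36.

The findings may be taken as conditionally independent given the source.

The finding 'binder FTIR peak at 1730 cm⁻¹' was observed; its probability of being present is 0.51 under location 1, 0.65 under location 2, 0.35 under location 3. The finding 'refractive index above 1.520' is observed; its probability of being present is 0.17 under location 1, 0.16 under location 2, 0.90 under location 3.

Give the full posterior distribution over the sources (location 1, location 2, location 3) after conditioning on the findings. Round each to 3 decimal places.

0.253, 0.085, 0.662

Multiply each prior by the joint likelihood of the evidence pattern:
  location 1: 0.50 × 0.51 × 0.17 = 0.04335
  location 2: 0.14 × 0.65 × 0.16 = 0.01456
  location 3: 0.36 × 0.35 × 0.90 = 0.1134
Marginal likelihood of the evidence = 0.17131.
P(location 1 | evidence) = 0.04335 / 0.17131 ≈ 0.253
P(location 2 | evidence) = 0.01456 / 0.17131 ≈ 0.085
P(location 3 | evidence) = 0.1134 / 0.17131 ≈ 0.662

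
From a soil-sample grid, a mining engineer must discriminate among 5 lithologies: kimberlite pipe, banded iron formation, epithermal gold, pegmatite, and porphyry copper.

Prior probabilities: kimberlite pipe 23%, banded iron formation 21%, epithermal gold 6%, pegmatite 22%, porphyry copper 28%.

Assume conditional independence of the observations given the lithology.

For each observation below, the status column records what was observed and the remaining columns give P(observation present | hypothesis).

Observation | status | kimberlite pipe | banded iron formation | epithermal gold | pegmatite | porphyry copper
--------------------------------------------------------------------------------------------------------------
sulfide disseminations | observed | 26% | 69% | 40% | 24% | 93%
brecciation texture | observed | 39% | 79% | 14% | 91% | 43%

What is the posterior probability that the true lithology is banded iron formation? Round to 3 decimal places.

0.380

For each hypothesis, the unnormalized posterior weight is prior × product of the observation likelihoods:
  kimberlite pipe: 0.23 × 0.26 × 0.39 = 0.023322
  banded iron formation: 0.21 × 0.69 × 0.79 = 0.11447
  epithermal gold: 0.06 × 0.40 × 0.14 = 0.00336
  pegmatite: 0.22 × 0.24 × 0.91 = 0.048048
  porphyry copper: 0.28 × 0.93 × 0.43 = 0.11197
The unnormalized weights sum to 0.30117.
P(banded iron formation | evidence) = 0.11447 / 0.30117 ≈ 0.380.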